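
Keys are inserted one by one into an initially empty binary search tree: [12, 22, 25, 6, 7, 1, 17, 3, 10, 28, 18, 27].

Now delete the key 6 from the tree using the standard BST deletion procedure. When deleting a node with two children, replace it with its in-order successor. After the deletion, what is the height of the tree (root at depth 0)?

4

12: root
22: right child of 12 (depth 1)
25: right child of 22 (depth 2)
6: left child of 12 (depth 1)
7: right child of 6 (depth 2)
1: left child of 6 (depth 2)
17: left child of 22 (depth 2)
3: right child of 1 (depth 3)
10: right child of 7 (depth 3)
28: right child of 25 (depth 3)
18: right child of 17 (depth 3)
27: left child of 28 (depth 4)

Delete 6 (two children — replace with in-order successor).
After deletion, deepest node is 27 at depth 4.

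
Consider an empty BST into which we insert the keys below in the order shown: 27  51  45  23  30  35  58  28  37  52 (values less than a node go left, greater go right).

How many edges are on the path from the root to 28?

27: root
51: right child of 27 (depth 1)
45: left child of 51 (depth 2)
23: left child of 27 (depth 1)
30: left child of 45 (depth 3)
35: right child of 30 (depth 4)
58: right child of 51 (depth 2)
28: left child of 30 (depth 4)
37: right child of 35 (depth 5)
52: left child of 58 (depth 3)

Path to 28: 27 → 51 → 45 → 30 → 28, which is 4 edges.

4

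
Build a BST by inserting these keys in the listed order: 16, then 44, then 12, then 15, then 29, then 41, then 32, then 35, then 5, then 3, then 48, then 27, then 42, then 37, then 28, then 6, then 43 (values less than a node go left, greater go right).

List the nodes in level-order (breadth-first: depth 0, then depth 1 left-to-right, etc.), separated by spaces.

16 12 44 5 15 29 48 3 6 27 41 28 32 42 35 43 37

16: root
44: right child of 16 (depth 1)
12: left child of 16 (depth 1)
15: right child of 12 (depth 2)
29: left child of 44 (depth 2)
41: right child of 29 (depth 3)
32: left child of 41 (depth 4)
35: right child of 32 (depth 5)
5: left child of 12 (depth 2)
3: left child of 5 (depth 3)
48: right child of 44 (depth 2)
27: left child of 29 (depth 3)
42: right child of 41 (depth 4)
37: right child of 35 (depth 6)
28: right child of 27 (depth 4)
6: right child of 5 (depth 3)
43: right child of 42 (depth 5)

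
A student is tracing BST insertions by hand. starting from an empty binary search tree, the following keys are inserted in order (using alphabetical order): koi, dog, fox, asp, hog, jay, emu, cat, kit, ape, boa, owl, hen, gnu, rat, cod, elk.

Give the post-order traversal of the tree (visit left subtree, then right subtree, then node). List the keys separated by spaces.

ape boa cod cat asp elk emu gnu hen kit jay hog fox dog rat owl koi

Resulting structure (node: left, right):
  koi: L=dog, R=owl
  dog: L=asp, R=fox
  fox: L=emu, R=hog
  asp: L=ape, R=cat
  hog: L=hen, R=jay
  jay: L=–, R=kit
  emu: L=elk, R=–
  cat: L=boa, R=cod
  kit: L=–, R=–
  ape: L=–, R=–
  boa: L=–, R=–
  owl: L=–, R=rat
  hen: L=gnu, R=–
  gnu: L=–, R=–
  rat: L=–, R=–
  cod: L=–, R=–
  elk: L=–, R=–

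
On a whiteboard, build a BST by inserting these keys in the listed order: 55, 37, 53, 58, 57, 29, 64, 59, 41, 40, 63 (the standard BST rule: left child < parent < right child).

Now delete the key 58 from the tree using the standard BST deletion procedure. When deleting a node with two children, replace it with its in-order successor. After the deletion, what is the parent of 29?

Insert 55: tree is empty, so 55 becomes the root.
Insert 37: 37 < 55 → go left. Place as left child of 55.
Insert 53: 53 < 55 → go left; 53 > 37 → go right. Place as right child of 37.
Insert 58: 58 > 55 → go right. Place as right child of 55.
Insert 57: 57 > 55 → go right; 57 < 58 → go left. Place as left child of 58.
Insert 29: 29 < 55 → go left; 29 < 37 → go left. Place as left child of 37.
Insert 64: 64 > 55 → go right; 64 > 58 → go right. Place as right child of 58.
Insert 59: 59 > 55 → go right; 59 > 58 → go right; 59 < 64 → go left. Place as left child of 64.
Insert 41: 41 < 55 → go left; 41 > 37 → go right; 41 < 53 → go left. Place as left child of 53.
Insert 40: 40 < 55 → go left; 40 > 37 → go right; 40 < 53 → go left; 40 < 41 → go left. Place as left child of 41.
Insert 63: 63 > 55 → go right; 63 > 58 → go right; 63 < 64 → go left; 63 > 59 → go right. Place as right child of 59.

Delete 58 (two children — replace with in-order successor).
After deletion, 29's parent is 37.

37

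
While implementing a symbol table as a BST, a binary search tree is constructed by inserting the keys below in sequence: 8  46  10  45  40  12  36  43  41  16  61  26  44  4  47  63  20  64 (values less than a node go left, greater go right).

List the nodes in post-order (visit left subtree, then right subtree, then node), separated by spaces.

8: root
46: right child of 8 (depth 1)
10: left child of 46 (depth 2)
45: right child of 10 (depth 3)
40: left child of 45 (depth 4)
12: left child of 40 (depth 5)
36: right child of 12 (depth 6)
43: right child of 40 (depth 5)
41: left child of 43 (depth 6)
16: left child of 36 (depth 7)
61: right child of 46 (depth 2)
26: right child of 16 (depth 8)
44: right child of 43 (depth 6)
4: left child of 8 (depth 1)
47: left child of 61 (depth 3)
63: right child of 61 (depth 3)
20: left child of 26 (depth 9)
64: right child of 63 (depth 4)

4 20 26 16 36 12 41 44 43 40 45 10 47 64 63 61 46 8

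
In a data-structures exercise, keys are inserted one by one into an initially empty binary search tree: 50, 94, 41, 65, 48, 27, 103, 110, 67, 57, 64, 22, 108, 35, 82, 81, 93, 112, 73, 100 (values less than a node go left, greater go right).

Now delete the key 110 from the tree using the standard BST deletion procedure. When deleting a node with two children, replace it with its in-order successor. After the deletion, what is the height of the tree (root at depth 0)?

Resulting structure (node: left, right):
  50: L=41, R=94
  94: L=65, R=103
  41: L=27, R=48
  65: L=57, R=67
  48: L=–, R=–
  27: L=22, R=35
  103: L=100, R=110
  110: L=108, R=112
  67: L=–, R=82
  57: L=–, R=64
  64: L=–, R=–
  22: L=–, R=–
  108: L=–, R=–
  35: L=–, R=–
  82: L=81, R=93
  81: L=73, R=–
  93: L=–, R=–
  112: L=–, R=–
  73: L=–, R=–
  100: L=–, R=–

Delete 110 (two children — replace with in-order successor).
After deletion, deepest node is 73 at depth 6.

6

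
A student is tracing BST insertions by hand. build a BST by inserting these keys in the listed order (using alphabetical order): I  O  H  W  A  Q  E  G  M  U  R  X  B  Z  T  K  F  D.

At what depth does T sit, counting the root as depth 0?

Insert I: tree is empty, so I becomes the root.
Insert O: O > I → go right. Place as right child of I.
Insert H: H < I → go left. Place as left child of I.
Insert W: W > I → go right; W > O → go right. Place as right child of O.
Insert A: A < I → go left; A < H → go left. Place as left child of H.
Insert Q: Q > I → go right; Q > O → go right; Q < W → go left. Place as left child of W.
Insert E: E < I → go left; E < H → go left; E > A → go right. Place as right child of A.
Insert G: G < I → go left; G < H → go left; G > A → go right; G > E → go right. Place as right child of E.
Insert M: M > I → go right; M < O → go left. Place as left child of O.
Insert U: U > I → go right; U > O → go right; U < W → go left; U > Q → go right. Place as right child of Q.
Insert R: R > I → go right; R > O → go right; R < W → go left; R > Q → go right; R < U → go left. Place as left child of U.
Insert X: X > I → go right; X > O → go right; X > W → go right. Place as right child of W.
Insert B: B < I → go left; B < H → go left; B > A → go right; B < E → go left. Place as left child of E.
Insert Z: Z > I → go right; Z > O → go right; Z > W → go right; Z > X → go right. Place as right child of X.
Insert T: T > I → go right; T > O → go right; T < W → go left; T > Q → go right; T < U → go left; T > R → go right. Place as right child of R.
Insert K: K > I → go right; K < O → go left; K < M → go left. Place as left child of M.
Insert F: F < I → go left; F < H → go left; F > A → go right; F > E → go right; F < G → go left. Place as left child of G.
Insert D: D < I → go left; D < H → go left; D > A → go right; D < E → go left; D > B → go right. Place as right child of B.

Path to T: I → O → W → Q → U → R → T, which is 6 edges.

6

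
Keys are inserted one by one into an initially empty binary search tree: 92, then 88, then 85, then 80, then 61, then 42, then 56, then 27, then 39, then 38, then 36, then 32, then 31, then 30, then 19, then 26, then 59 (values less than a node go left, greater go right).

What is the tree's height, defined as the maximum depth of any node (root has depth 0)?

12

Insert 92: tree is empty, so 92 becomes the root.
Insert 88: 88 < 92 → go left. Place as left child of 92.
Insert 85: 85 < 92 → go left; 85 < 88 → go left. Place as left child of 88.
Insert 80: 80 < 92 → go left; 80 < 88 → go left; 80 < 85 → go left. Place as left child of 85.
Insert 61: 61 < 92 → go left; 61 < 88 → go left; 61 < 85 → go left; 61 < 80 → go left. Place as left child of 80.
Insert 42: 42 < 92 → go left; 42 < 88 → go left; 42 < 85 → go left; 42 < 80 → go left; 42 < 61 → go left. Place as left child of 61.
Insert 56: 56 < 92 → go left; 56 < 88 → go left; 56 < 85 → go left; 56 < 80 → go left; 56 < 61 → go left; 56 > 42 → go right. Place as right child of 42.
Insert 27: 27 < 92 → go left; 27 < 88 → go left; 27 < 85 → go left; 27 < 80 → go left; 27 < 61 → go left; 27 < 42 → go left. Place as left child of 42.
Insert 39: 39 < 92 → go left; 39 < 88 → go left; 39 < 85 → go left; 39 < 80 → go left; 39 < 61 → go left; 39 < 42 → go left; 39 > 27 → go right. Place as right child of 27.
Insert 38: 38 < 92 → go left; 38 < 88 → go left; 38 < 85 → go left; 38 < 80 → go left; 38 < 61 → go left; 38 < 42 → go left; 38 > 27 → go right; 38 < 39 → go left. Place as left child of 39.
Insert 36: 36 < 92 → go left; 36 < 88 → go left; 36 < 85 → go left; 36 < 80 → go left; 36 < 61 → go left; 36 < 42 → go left; 36 > 27 → go right; 36 < 39 → go left; 36 < 38 → go left. Place as left child of 38.
Insert 32: 32 < 92 → go left; 32 < 88 → go left; 32 < 85 → go left; 32 < 80 → go left; 32 < 61 → go left; 32 < 42 → go left; 32 > 27 → go right; 32 < 39 → go left; 32 < 38 → go left; 32 < 36 → go left. Place as left child of 36.
Insert 31: 31 < 92 → go left; 31 < 88 → go left; 31 < 85 → go left; 31 < 80 → go left; 31 < 61 → go left; 31 < 42 → go left; 31 > 27 → go right; 31 < 39 → go left; 31 < 38 → go left; 31 < 36 → go left; 31 < 32 → go left. Place as left child of 32.
Insert 30: 30 < 92 → go left; 30 < 88 → go left; 30 < 85 → go left; 30 < 80 → go left; 30 < 61 → go left; 30 < 42 → go left; 30 > 27 → go right; 30 < 39 → go left; 30 < 38 → go left; 30 < 36 → go left; 30 < 32 → go left; 30 < 31 → go left. Place as left child of 31.
Insert 19: 19 < 92 → go left; 19 < 88 → go left; 19 < 85 → go left; 19 < 80 → go left; 19 < 61 → go left; 19 < 42 → go left; 19 < 27 → go left. Place as left child of 27.
Insert 26: 26 < 92 → go left; 26 < 88 → go left; 26 < 85 → go left; 26 < 80 → go left; 26 < 61 → go left; 26 < 42 → go left; 26 < 27 → go left; 26 > 19 → go right. Place as right child of 19.
Insert 59: 59 < 92 → go left; 59 < 88 → go left; 59 < 85 → go left; 59 < 80 → go left; 59 < 61 → go left; 59 > 42 → go right; 59 > 56 → go right. Place as right child of 56.

The deepest node is 30 at depth 12.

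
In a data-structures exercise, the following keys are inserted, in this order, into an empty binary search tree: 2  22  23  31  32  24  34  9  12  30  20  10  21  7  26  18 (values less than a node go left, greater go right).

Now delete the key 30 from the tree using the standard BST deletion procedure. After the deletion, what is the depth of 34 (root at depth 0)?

Insert 2: tree is empty, so 2 becomes the root.
Insert 22: 22 > 2 → go right. Place as right child of 2.
Insert 23: 23 > 2 → go right; 23 > 22 → go right. Place as right child of 22.
Insert 31: 31 > 2 → go right; 31 > 22 → go right; 31 > 23 → go right. Place as right child of 23.
Insert 32: 32 > 2 → go right; 32 > 22 → go right; 32 > 23 → go right; 32 > 31 → go right. Place as right child of 31.
Insert 24: 24 > 2 → go right; 24 > 22 → go right; 24 > 23 → go right; 24 < 31 → go left. Place as left child of 31.
Insert 34: 34 > 2 → go right; 34 > 22 → go right; 34 > 23 → go right; 34 > 31 → go right; 34 > 32 → go right. Place as right child of 32.
Insert 9: 9 > 2 → go right; 9 < 22 → go left. Place as left child of 22.
Insert 12: 12 > 2 → go right; 12 < 22 → go left; 12 > 9 → go right. Place as right child of 9.
Insert 30: 30 > 2 → go right; 30 > 22 → go right; 30 > 23 → go right; 30 < 31 → go left; 30 > 24 → go right. Place as right child of 24.
Insert 20: 20 > 2 → go right; 20 < 22 → go left; 20 > 9 → go right; 20 > 12 → go right. Place as right child of 12.
Insert 10: 10 > 2 → go right; 10 < 22 → go left; 10 > 9 → go right; 10 < 12 → go left. Place as left child of 12.
Insert 21: 21 > 2 → go right; 21 < 22 → go left; 21 > 9 → go right; 21 > 12 → go right; 21 > 20 → go right. Place as right child of 20.
Insert 7: 7 > 2 → go right; 7 < 22 → go left; 7 < 9 → go left. Place as left child of 9.
Insert 26: 26 > 2 → go right; 26 > 22 → go right; 26 > 23 → go right; 26 < 31 → go left; 26 > 24 → go right; 26 < 30 → go left. Place as left child of 30.
Insert 18: 18 > 2 → go right; 18 < 22 → go left; 18 > 9 → go right; 18 > 12 → go right; 18 < 20 → go left. Place as left child of 20.

Delete 30 (at most one child — splice it out).
After deletion, path to 34: 2 → 22 → 23 → 31 → 32 → 34.

5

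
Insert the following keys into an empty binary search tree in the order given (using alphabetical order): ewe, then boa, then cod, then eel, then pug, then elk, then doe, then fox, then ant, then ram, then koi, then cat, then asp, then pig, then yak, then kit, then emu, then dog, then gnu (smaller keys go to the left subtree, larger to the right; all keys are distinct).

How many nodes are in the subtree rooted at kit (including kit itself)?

2

ewe: root
boa: left child of ewe (depth 1)
cod: right child of boa (depth 2)
eel: right child of cod (depth 3)
pug: right child of ewe (depth 1)
elk: right child of eel (depth 4)
doe: left child of eel (depth 4)
fox: left child of pug (depth 2)
ant: left child of boa (depth 2)
ram: right child of pug (depth 2)
koi: right child of fox (depth 3)
cat: left child of cod (depth 3)
asp: right child of ant (depth 3)
pig: right child of koi (depth 4)
yak: right child of ram (depth 3)
kit: left child of koi (depth 4)
emu: right child of elk (depth 5)
dog: right child of doe (depth 5)
gnu: left child of kit (depth 5)

Subtree rooted at kit contains: kit, gnu — 2 nodes.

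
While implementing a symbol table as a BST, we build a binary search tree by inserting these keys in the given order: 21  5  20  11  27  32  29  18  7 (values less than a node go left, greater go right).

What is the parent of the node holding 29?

Insert 21: tree is empty, so 21 becomes the root.
Insert 5: 5 < 21 → go left. Place as left child of 21.
Insert 20: 20 < 21 → go left; 20 > 5 → go right. Place as right child of 5.
Insert 11: 11 < 21 → go left; 11 > 5 → go right; 11 < 20 → go left. Place as left child of 20.
Insert 27: 27 > 21 → go right. Place as right child of 21.
Insert 32: 32 > 21 → go right; 32 > 27 → go right. Place as right child of 27.
Insert 29: 29 > 21 → go right; 29 > 27 → go right; 29 < 32 → go left. Place as left child of 32.
Insert 18: 18 < 21 → go left; 18 > 5 → go right; 18 < 20 → go left; 18 > 11 → go right. Place as right child of 11.
Insert 7: 7 < 21 → go left; 7 > 5 → go right; 7 < 20 → go left; 7 < 11 → go left. Place as left child of 11.

32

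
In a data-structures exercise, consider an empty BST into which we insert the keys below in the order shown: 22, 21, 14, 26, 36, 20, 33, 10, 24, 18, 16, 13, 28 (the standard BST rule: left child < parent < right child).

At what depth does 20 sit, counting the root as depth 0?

22: root
21: left child of 22 (depth 1)
14: left child of 21 (depth 2)
26: right child of 22 (depth 1)
36: right child of 26 (depth 2)
20: right child of 14 (depth 3)
33: left child of 36 (depth 3)
10: left child of 14 (depth 3)
24: left child of 26 (depth 2)
18: left child of 20 (depth 4)
16: left child of 18 (depth 5)
13: right child of 10 (depth 4)
28: left child of 33 (depth 4)

Path to 20: 22 → 21 → 14 → 20, which is 3 edges.

3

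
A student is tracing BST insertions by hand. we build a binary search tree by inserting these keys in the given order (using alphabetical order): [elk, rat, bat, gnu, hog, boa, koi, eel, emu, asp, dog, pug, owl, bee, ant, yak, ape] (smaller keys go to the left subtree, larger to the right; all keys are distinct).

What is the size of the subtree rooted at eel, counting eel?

Insert elk: tree is empty, so elk becomes the root.
Insert rat: rat > elk → go right. Place as right child of elk.
Insert bat: bat < elk → go left. Place as left child of elk.
Insert gnu: gnu > elk → go right; gnu < rat → go left. Place as left child of rat.
Insert hog: hog > elk → go right; hog < rat → go left; hog > gnu → go right. Place as right child of gnu.
Insert boa: boa < elk → go left; boa > bat → go right. Place as right child of bat.
Insert koi: koi > elk → go right; koi < rat → go left; koi > gnu → go right; koi > hog → go right. Place as right child of hog.
Insert eel: eel < elk → go left; eel > bat → go right; eel > boa → go right. Place as right child of boa.
Insert emu: emu > elk → go right; emu < rat → go left; emu < gnu → go left. Place as left child of gnu.
Insert asp: asp < elk → go left; asp < bat → go left. Place as left child of bat.
Insert dog: dog < elk → go left; dog > bat → go right; dog > boa → go right; dog < eel → go left. Place as left child of eel.
Insert pug: pug > elk → go right; pug < rat → go left; pug > gnu → go right; pug > hog → go right; pug > koi → go right. Place as right child of koi.
Insert owl: owl > elk → go right; owl < rat → go left; owl > gnu → go right; owl > hog → go right; owl > koi → go right; owl < pug → go left. Place as left child of pug.
Insert bee: bee < elk → go left; bee > bat → go right; bee < boa → go left. Place as left child of boa.
Insert ant: ant < elk → go left; ant < bat → go left; ant < asp → go left. Place as left child of asp.
Insert yak: yak > elk → go right; yak > rat → go right. Place as right child of rat.
Insert ape: ape < elk → go left; ape < bat → go left; ape < asp → go left; ape > ant → go right. Place as right child of ant.

Subtree rooted at eel contains: eel, dog — 2 nodes.

2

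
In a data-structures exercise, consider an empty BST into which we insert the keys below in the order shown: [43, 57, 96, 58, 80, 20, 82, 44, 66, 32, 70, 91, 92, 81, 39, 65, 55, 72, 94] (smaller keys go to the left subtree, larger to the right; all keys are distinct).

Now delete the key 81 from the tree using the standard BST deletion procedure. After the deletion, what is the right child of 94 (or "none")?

none

43: root
57: right child of 43 (depth 1)
96: right child of 57 (depth 2)
58: left child of 96 (depth 3)
80: right child of 58 (depth 4)
20: left child of 43 (depth 1)
82: right child of 80 (depth 5)
44: left child of 57 (depth 2)
66: left child of 80 (depth 5)
32: right child of 20 (depth 2)
70: right child of 66 (depth 6)
91: right child of 82 (depth 6)
92: right child of 91 (depth 7)
81: left child of 82 (depth 6)
39: right child of 32 (depth 3)
65: left child of 66 (depth 6)
55: right child of 44 (depth 3)
72: right child of 70 (depth 7)
94: right child of 92 (depth 8)

Delete 81 (at most one child — splice it out).
After deletion, 94's right child: none.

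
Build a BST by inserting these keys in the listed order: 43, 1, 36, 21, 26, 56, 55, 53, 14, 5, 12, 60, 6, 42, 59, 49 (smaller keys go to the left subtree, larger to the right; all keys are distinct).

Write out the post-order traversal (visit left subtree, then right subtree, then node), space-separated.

6 12 5 14 26 21 42 36 1 49 53 55 59 60 56 43

43: root
1: left child of 43 (depth 1)
36: right child of 1 (depth 2)
21: left child of 36 (depth 3)
26: right child of 21 (depth 4)
56: right child of 43 (depth 1)
55: left child of 56 (depth 2)
53: left child of 55 (depth 3)
14: left child of 21 (depth 4)
5: left child of 14 (depth 5)
12: right child of 5 (depth 6)
60: right child of 56 (depth 2)
6: left child of 12 (depth 7)
42: right child of 36 (depth 3)
59: left child of 60 (depth 3)
49: left child of 53 (depth 4)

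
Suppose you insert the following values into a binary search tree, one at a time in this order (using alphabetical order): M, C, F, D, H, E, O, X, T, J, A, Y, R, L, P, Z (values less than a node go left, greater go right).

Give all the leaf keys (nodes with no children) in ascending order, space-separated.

Insert M: tree is empty, so M becomes the root.
Insert C: C < M → go left. Place as left child of M.
Insert F: F < M → go left; F > C → go right. Place as right child of C.
Insert D: D < M → go left; D > C → go right; D < F → go left. Place as left child of F.
Insert H: H < M → go left; H > C → go right; H > F → go right. Place as right child of F.
Insert E: E < M → go left; E > C → go right; E < F → go left; E > D → go right. Place as right child of D.
Insert O: O > M → go right. Place as right child of M.
Insert X: X > M → go right; X > O → go right. Place as right child of O.
Insert T: T > M → go right; T > O → go right; T < X → go left. Place as left child of X.
Insert J: J < M → go left; J > C → go right; J > F → go right; J > H → go right. Place as right child of H.
Insert A: A < M → go left; A < C → go left. Place as left child of C.
Insert Y: Y > M → go right; Y > O → go right; Y > X → go right. Place as right child of X.
Insert R: R > M → go right; R > O → go right; R < X → go left; R < T → go left. Place as left child of T.
Insert L: L < M → go left; L > C → go right; L > F → go right; L > H → go right; L > J → go right. Place as right child of J.
Insert P: P > M → go right; P > O → go right; P < X → go left; P < T → go left; P < R → go left. Place as left child of R.
Insert Z: Z > M → go right; Z > O → go right; Z > X → go right; Z > Y → go right. Place as right child of Y.

A E L P Z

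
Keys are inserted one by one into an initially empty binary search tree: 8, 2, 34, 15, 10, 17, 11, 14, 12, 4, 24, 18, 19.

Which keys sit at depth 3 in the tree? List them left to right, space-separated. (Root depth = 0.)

Resulting structure (node: left, right):
  8: L=2, R=34
  2: L=–, R=4
  34: L=15, R=–
  15: L=10, R=17
  10: L=–, R=11
  17: L=–, R=24
  11: L=–, R=14
  14: L=12, R=–
  12: L=–, R=–
  4: L=–, R=–
  24: L=18, R=–
  18: L=–, R=19
  19: L=–, R=–

10 17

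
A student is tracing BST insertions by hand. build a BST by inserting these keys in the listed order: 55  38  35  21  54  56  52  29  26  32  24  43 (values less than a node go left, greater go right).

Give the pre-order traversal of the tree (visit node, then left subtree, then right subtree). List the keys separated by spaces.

Insert 55: tree is empty, so 55 becomes the root.
Insert 38: 38 < 55 → go left. Place as left child of 55.
Insert 35: 35 < 55 → go left; 35 < 38 → go left. Place as left child of 38.
Insert 21: 21 < 55 → go left; 21 < 38 → go left; 21 < 35 → go left. Place as left child of 35.
Insert 54: 54 < 55 → go left; 54 > 38 → go right. Place as right child of 38.
Insert 56: 56 > 55 → go right. Place as right child of 55.
Insert 52: 52 < 55 → go left; 52 > 38 → go right; 52 < 54 → go left. Place as left child of 54.
Insert 29: 29 < 55 → go left; 29 < 38 → go left; 29 < 35 → go left; 29 > 21 → go right. Place as right child of 21.
Insert 26: 26 < 55 → go left; 26 < 38 → go left; 26 < 35 → go left; 26 > 21 → go right; 26 < 29 → go left. Place as left child of 29.
Insert 32: 32 < 55 → go left; 32 < 38 → go left; 32 < 35 → go left; 32 > 21 → go right; 32 > 29 → go right. Place as right child of 29.
Insert 24: 24 < 55 → go left; 24 < 38 → go left; 24 < 35 → go left; 24 > 21 → go right; 24 < 29 → go left; 24 < 26 → go left. Place as left child of 26.
Insert 43: 43 < 55 → go left; 43 > 38 → go right; 43 < 54 → go left; 43 < 52 → go left. Place as left child of 52.

55 38 35 21 29 26 24 32 54 52 43 56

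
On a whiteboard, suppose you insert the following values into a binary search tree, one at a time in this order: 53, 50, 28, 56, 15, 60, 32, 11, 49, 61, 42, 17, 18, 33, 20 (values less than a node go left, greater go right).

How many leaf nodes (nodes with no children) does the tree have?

4

Insert 53: tree is empty, so 53 becomes the root.
Insert 50: 50 < 53 → go left. Place as left child of 53.
Insert 28: 28 < 53 → go left; 28 < 50 → go left. Place as left child of 50.
Insert 56: 56 > 53 → go right. Place as right child of 53.
Insert 15: 15 < 53 → go left; 15 < 50 → go left; 15 < 28 → go left. Place as left child of 28.
Insert 60: 60 > 53 → go right; 60 > 56 → go right. Place as right child of 56.
Insert 32: 32 < 53 → go left; 32 < 50 → go left; 32 > 28 → go right. Place as right child of 28.
Insert 11: 11 < 53 → go left; 11 < 50 → go left; 11 < 28 → go left; 11 < 15 → go left. Place as left child of 15.
Insert 49: 49 < 53 → go left; 49 < 50 → go left; 49 > 28 → go right; 49 > 32 → go right. Place as right child of 32.
Insert 61: 61 > 53 → go right; 61 > 56 → go right; 61 > 60 → go right. Place as right child of 60.
Insert 42: 42 < 53 → go left; 42 < 50 → go left; 42 > 28 → go right; 42 > 32 → go right; 42 < 49 → go left. Place as left child of 49.
Insert 17: 17 < 53 → go left; 17 < 50 → go left; 17 < 28 → go left; 17 > 15 → go right. Place as right child of 15.
Insert 18: 18 < 53 → go left; 18 < 50 → go left; 18 < 28 → go left; 18 > 15 → go right; 18 > 17 → go right. Place as right child of 17.
Insert 33: 33 < 53 → go left; 33 < 50 → go left; 33 > 28 → go right; 33 > 32 → go right; 33 < 49 → go left; 33 < 42 → go left. Place as left child of 42.
Insert 20: 20 < 53 → go left; 20 < 50 → go left; 20 < 28 → go left; 20 > 15 → go right; 20 > 17 → go right; 20 > 18 → go right. Place as right child of 18.

Leaves: 11, 20, 33, 61 — 4 in total.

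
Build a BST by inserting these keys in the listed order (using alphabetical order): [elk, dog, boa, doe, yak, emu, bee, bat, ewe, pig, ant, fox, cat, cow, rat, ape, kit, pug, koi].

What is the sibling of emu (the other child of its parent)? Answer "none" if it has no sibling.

none

Insert elk: tree is empty, so elk becomes the root.
Insert dog: dog < elk → go left. Place as left child of elk.
Insert boa: boa < elk → go left; boa < dog → go left. Place as left child of dog.
Insert doe: doe < elk → go left; doe < dog → go left; doe > boa → go right. Place as right child of boa.
Insert yak: yak > elk → go right. Place as right child of elk.
Insert emu: emu > elk → go right; emu < yak → go left. Place as left child of yak.
Insert bee: bee < elk → go left; bee < dog → go left; bee < boa → go left. Place as left child of boa.
Insert bat: bat < elk → go left; bat < dog → go left; bat < boa → go left; bat < bee → go left. Place as left child of bee.
Insert ewe: ewe > elk → go right; ewe < yak → go left; ewe > emu → go right. Place as right child of emu.
Insert pig: pig > elk → go right; pig < yak → go left; pig > emu → go right; pig > ewe → go right. Place as right child of ewe.
Insert ant: ant < elk → go left; ant < dog → go left; ant < boa → go left; ant < bee → go left; ant < bat → go left. Place as left child of bat.
Insert fox: fox > elk → go right; fox < yak → go left; fox > emu → go right; fox > ewe → go right; fox < pig → go left. Place as left child of pig.
Insert cat: cat < elk → go left; cat < dog → go left; cat > boa → go right; cat < doe → go left. Place as left child of doe.
Insert cow: cow < elk → go left; cow < dog → go left; cow > boa → go right; cow < doe → go left; cow > cat → go right. Place as right child of cat.
Insert rat: rat > elk → go right; rat < yak → go left; rat > emu → go right; rat > ewe → go right; rat > pig → go right. Place as right child of pig.
Insert ape: ape < elk → go left; ape < dog → go left; ape < boa → go left; ape < bee → go left; ape < bat → go left; ape > ant → go right. Place as right child of ant.
Insert kit: kit > elk → go right; kit < yak → go left; kit > emu → go right; kit > ewe → go right; kit < pig → go left; kit > fox → go right. Place as right child of fox.
Insert pug: pug > elk → go right; pug < yak → go left; pug > emu → go right; pug > ewe → go right; pug > pig → go right; pug < rat → go left. Place as left child of rat.
Insert koi: koi > elk → go right; koi < yak → go left; koi > emu → go right; koi > ewe → go right; koi < pig → go left; koi > fox → go right; koi > kit → go right. Place as right child of kit.

emu's parent is yak, which has only one child.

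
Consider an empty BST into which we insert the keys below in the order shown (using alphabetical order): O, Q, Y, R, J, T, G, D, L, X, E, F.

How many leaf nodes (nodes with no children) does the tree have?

Insert O: tree is empty, so O becomes the root.
Insert Q: Q > O → go right. Place as right child of O.
Insert Y: Y > O → go right; Y > Q → go right. Place as right child of Q.
Insert R: R > O → go right; R > Q → go right; R < Y → go left. Place as left child of Y.
Insert J: J < O → go left. Place as left child of O.
Insert T: T > O → go right; T > Q → go right; T < Y → go left; T > R → go right. Place as right child of R.
Insert G: G < O → go left; G < J → go left. Place as left child of J.
Insert D: D < O → go left; D < J → go left; D < G → go left. Place as left child of G.
Insert L: L < O → go left; L > J → go right. Place as right child of J.
Insert X: X > O → go right; X > Q → go right; X < Y → go left; X > R → go right; X > T → go right. Place as right child of T.
Insert E: E < O → go left; E < J → go left; E < G → go left; E > D → go right. Place as right child of D.
Insert F: F < O → go left; F < J → go left; F < G → go left; F > D → go right; F > E → go right. Place as right child of E.

Leaves: F, L, X — 3 in total.

3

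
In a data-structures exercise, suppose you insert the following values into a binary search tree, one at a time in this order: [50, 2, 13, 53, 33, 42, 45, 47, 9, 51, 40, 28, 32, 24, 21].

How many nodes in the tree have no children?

Insert 50: tree is empty, so 50 becomes the root.
Insert 2: 2 < 50 → go left. Place as left child of 50.
Insert 13: 13 < 50 → go left; 13 > 2 → go right. Place as right child of 2.
Insert 53: 53 > 50 → go right. Place as right child of 50.
Insert 33: 33 < 50 → go left; 33 > 2 → go right; 33 > 13 → go right. Place as right child of 13.
Insert 42: 42 < 50 → go left; 42 > 2 → go right; 42 > 13 → go right; 42 > 33 → go right. Place as right child of 33.
Insert 45: 45 < 50 → go left; 45 > 2 → go right; 45 > 13 → go right; 45 > 33 → go right; 45 > 42 → go right. Place as right child of 42.
Insert 47: 47 < 50 → go left; 47 > 2 → go right; 47 > 13 → go right; 47 > 33 → go right; 47 > 42 → go right; 47 > 45 → go right. Place as right child of 45.
Insert 9: 9 < 50 → go left; 9 > 2 → go right; 9 < 13 → go left. Place as left child of 13.
Insert 51: 51 > 50 → go right; 51 < 53 → go left. Place as left child of 53.
Insert 40: 40 < 50 → go left; 40 > 2 → go right; 40 > 13 → go right; 40 > 33 → go right; 40 < 42 → go left. Place as left child of 42.
Insert 28: 28 < 50 → go left; 28 > 2 → go right; 28 > 13 → go right; 28 < 33 → go left. Place as left child of 33.
Insert 32: 32 < 50 → go left; 32 > 2 → go right; 32 > 13 → go right; 32 < 33 → go left; 32 > 28 → go right. Place as right child of 28.
Insert 24: 24 < 50 → go left; 24 > 2 → go right; 24 > 13 → go right; 24 < 33 → go left; 24 < 28 → go left. Place as left child of 28.
Insert 21: 21 < 50 → go left; 21 > 2 → go right; 21 > 13 → go right; 21 < 33 → go left; 21 < 28 → go left; 21 < 24 → go left. Place as left child of 24.

Leaves: 9, 21, 32, 40, 47, 51 — 6 in total.

6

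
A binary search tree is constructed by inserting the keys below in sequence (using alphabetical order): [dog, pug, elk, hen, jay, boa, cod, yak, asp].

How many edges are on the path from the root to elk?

2

Insert dog: tree is empty, so dog becomes the root.
Insert pug: pug > dog → go right. Place as right child of dog.
Insert elk: elk > dog → go right; elk < pug → go left. Place as left child of pug.
Insert hen: hen > dog → go right; hen < pug → go left; hen > elk → go right. Place as right child of elk.
Insert jay: jay > dog → go right; jay < pug → go left; jay > elk → go right; jay > hen → go right. Place as right child of hen.
Insert boa: boa < dog → go left. Place as left child of dog.
Insert cod: cod < dog → go left; cod > boa → go right. Place as right child of boa.
Insert yak: yak > dog → go right; yak > pug → go right. Place as right child of pug.
Insert asp: asp < dog → go left; asp < boa → go left. Place as left child of boa.

Path to elk: dog → pug → elk, which is 2 edges.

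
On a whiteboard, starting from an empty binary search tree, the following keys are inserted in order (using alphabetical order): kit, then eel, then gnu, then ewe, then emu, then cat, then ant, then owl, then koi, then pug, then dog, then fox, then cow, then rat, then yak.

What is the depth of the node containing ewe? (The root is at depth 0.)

kit: root
eel: left child of kit (depth 1)
gnu: right child of eel (depth 2)
ewe: left child of gnu (depth 3)
emu: left child of ewe (depth 4)
cat: left child of eel (depth 2)
ant: left child of cat (depth 3)
owl: right child of kit (depth 1)
koi: left child of owl (depth 2)
pug: right child of owl (depth 2)
dog: right child of cat (depth 3)
fox: right child of ewe (depth 4)
cow: left child of dog (depth 4)
rat: right child of pug (depth 3)
yak: right child of rat (depth 4)

Path to ewe: kit → eel → gnu → ewe, which is 3 edges.

3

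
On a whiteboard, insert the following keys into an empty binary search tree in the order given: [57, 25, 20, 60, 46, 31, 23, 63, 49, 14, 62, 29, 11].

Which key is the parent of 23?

20

Insert 57: tree is empty, so 57 becomes the root.
Insert 25: 25 < 57 → go left. Place as left child of 57.
Insert 20: 20 < 57 → go left; 20 < 25 → go left. Place as left child of 25.
Insert 60: 60 > 57 → go right. Place as right child of 57.
Insert 46: 46 < 57 → go left; 46 > 25 → go right. Place as right child of 25.
Insert 31: 31 < 57 → go left; 31 > 25 → go right; 31 < 46 → go left. Place as left child of 46.
Insert 23: 23 < 57 → go left; 23 < 25 → go left; 23 > 20 → go right. Place as right child of 20.
Insert 63: 63 > 57 → go right; 63 > 60 → go right. Place as right child of 60.
Insert 49: 49 < 57 → go left; 49 > 25 → go right; 49 > 46 → go right. Place as right child of 46.
Insert 14: 14 < 57 → go left; 14 < 25 → go left; 14 < 20 → go left. Place as left child of 20.
Insert 62: 62 > 57 → go right; 62 > 60 → go right; 62 < 63 → go left. Place as left child of 63.
Insert 29: 29 < 57 → go left; 29 > 25 → go right; 29 < 46 → go left; 29 < 31 → go left. Place as left child of 31.
Insert 11: 11 < 57 → go left; 11 < 25 → go left; 11 < 20 → go left; 11 < 14 → go left. Place as left child of 14.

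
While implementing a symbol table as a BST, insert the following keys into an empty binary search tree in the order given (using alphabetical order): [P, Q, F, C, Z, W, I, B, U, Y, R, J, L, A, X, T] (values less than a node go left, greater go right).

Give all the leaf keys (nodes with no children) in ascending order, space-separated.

A L T X

Insert P: tree is empty, so P becomes the root.
Insert Q: Q > P → go right. Place as right child of P.
Insert F: F < P → go left. Place as left child of P.
Insert C: C < P → go left; C < F → go left. Place as left child of F.
Insert Z: Z > P → go right; Z > Q → go right. Place as right child of Q.
Insert W: W > P → go right; W > Q → go right; W < Z → go left. Place as left child of Z.
Insert I: I < P → go left; I > F → go right. Place as right child of F.
Insert B: B < P → go left; B < F → go left; B < C → go left. Place as left child of C.
Insert U: U > P → go right; U > Q → go right; U < Z → go left; U < W → go left. Place as left child of W.
Insert Y: Y > P → go right; Y > Q → go right; Y < Z → go left; Y > W → go right. Place as right child of W.
Insert R: R > P → go right; R > Q → go right; R < Z → go left; R < W → go left; R < U → go left. Place as left child of U.
Insert J: J < P → go left; J > F → go right; J > I → go right. Place as right child of I.
Insert L: L < P → go left; L > F → go right; L > I → go right; L > J → go right. Place as right child of J.
Insert A: A < P → go left; A < F → go left; A < C → go left; A < B → go left. Place as left child of B.
Insert X: X > P → go right; X > Q → go right; X < Z → go left; X > W → go right; X < Y → go left. Place as left child of Y.
Insert T: T > P → go right; T > Q → go right; T < Z → go left; T < W → go left; T < U → go left; T > R → go right. Place as right child of R.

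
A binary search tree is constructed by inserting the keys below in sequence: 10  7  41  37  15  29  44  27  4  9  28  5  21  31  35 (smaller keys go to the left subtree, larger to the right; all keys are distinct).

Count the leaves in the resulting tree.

Insert 10: tree is empty, so 10 becomes the root.
Insert 7: 7 < 10 → go left. Place as left child of 10.
Insert 41: 41 > 10 → go right. Place as right child of 10.
Insert 37: 37 > 10 → go right; 37 < 41 → go left. Place as left child of 41.
Insert 15: 15 > 10 → go right; 15 < 41 → go left; 15 < 37 → go left. Place as left child of 37.
Insert 29: 29 > 10 → go right; 29 < 41 → go left; 29 < 37 → go left; 29 > 15 → go right. Place as right child of 15.
Insert 44: 44 > 10 → go right; 44 > 41 → go right. Place as right child of 41.
Insert 27: 27 > 10 → go right; 27 < 41 → go left; 27 < 37 → go left; 27 > 15 → go right; 27 < 29 → go left. Place as left child of 29.
Insert 4: 4 < 10 → go left; 4 < 7 → go left. Place as left child of 7.
Insert 9: 9 < 10 → go left; 9 > 7 → go right. Place as right child of 7.
Insert 28: 28 > 10 → go right; 28 < 41 → go left; 28 < 37 → go left; 28 > 15 → go right; 28 < 29 → go left; 28 > 27 → go right. Place as right child of 27.
Insert 5: 5 < 10 → go left; 5 < 7 → go left; 5 > 4 → go right. Place as right child of 4.
Insert 21: 21 > 10 → go right; 21 < 41 → go left; 21 < 37 → go left; 21 > 15 → go right; 21 < 29 → go left; 21 < 27 → go left. Place as left child of 27.
Insert 31: 31 > 10 → go right; 31 < 41 → go left; 31 < 37 → go left; 31 > 15 → go right; 31 > 29 → go right. Place as right child of 29.
Insert 35: 35 > 10 → go right; 35 < 41 → go left; 35 < 37 → go left; 35 > 15 → go right; 35 > 29 → go right; 35 > 31 → go right. Place as right child of 31.

Leaves: 5, 9, 21, 28, 35, 44 — 6 in total.

6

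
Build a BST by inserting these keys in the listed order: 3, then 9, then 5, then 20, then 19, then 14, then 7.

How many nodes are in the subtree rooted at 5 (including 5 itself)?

2

Insert 3: tree is empty, so 3 becomes the root.
Insert 9: 9 > 3 → go right. Place as right child of 3.
Insert 5: 5 > 3 → go right; 5 < 9 → go left. Place as left child of 9.
Insert 20: 20 > 3 → go right; 20 > 9 → go right. Place as right child of 9.
Insert 19: 19 > 3 → go right; 19 > 9 → go right; 19 < 20 → go left. Place as left child of 20.
Insert 14: 14 > 3 → go right; 14 > 9 → go right; 14 < 20 → go left; 14 < 19 → go left. Place as left child of 19.
Insert 7: 7 > 3 → go right; 7 < 9 → go left; 7 > 5 → go right. Place as right child of 5.

Subtree rooted at 5 contains: 5, 7 — 2 nodes.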